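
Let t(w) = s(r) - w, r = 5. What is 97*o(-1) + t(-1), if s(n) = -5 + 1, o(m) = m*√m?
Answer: -3 - 97*I ≈ -3.0 - 97.0*I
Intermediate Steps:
o(m) = m^(3/2)
s(n) = -4
t(w) = -4 - w
97*o(-1) + t(-1) = 97*(-1)^(3/2) + (-4 - 1*(-1)) = 97*(-I) + (-4 + 1) = -97*I - 3 = -3 - 97*I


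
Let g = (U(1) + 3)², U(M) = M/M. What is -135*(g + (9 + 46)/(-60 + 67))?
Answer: -22545/7 ≈ -3220.7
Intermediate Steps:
U(M) = 1
g = 16 (g = (1 + 3)² = 4² = 16)
-135*(g + (9 + 46)/(-60 + 67)) = -135*(16 + (9 + 46)/(-60 + 67)) = -135*(16 + 55/7) = -135*167/7 = -22545/7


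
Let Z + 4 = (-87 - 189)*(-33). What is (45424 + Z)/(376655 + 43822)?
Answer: 18176/140159 ≈ 0.12968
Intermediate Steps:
Z = 9104 (Z = -4 + (-87 - 189)*(-33) = -4 - 276*(-33) = -4 + 9108 = 9104)
(45424 + Z)/(376655 + 43822) = (45424 + 9104)/(376655 + 43822) = 54528/420477 = 54528*(1/420477) = 18176/140159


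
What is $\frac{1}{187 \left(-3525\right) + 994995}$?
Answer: $\frac{1}{335820} \approx 2.9778 \cdot 10^{-6}$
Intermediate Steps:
$\frac{1}{187 \left(-3525\right) + 994995} = \frac{1}{-659175 + 994995} = \frac{1}{335820}$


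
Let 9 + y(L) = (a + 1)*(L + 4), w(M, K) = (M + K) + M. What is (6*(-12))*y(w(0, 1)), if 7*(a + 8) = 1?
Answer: 21816/7 ≈ 3116.6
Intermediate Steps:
w(M, K) = K + 2*M (w(M, K) = (K + M) + M = K + 2*M)
a = -55/7 (a = -8 + (1/7)*1 = -8 + 1/7 = -55/7 ≈ -7.8571)
y(L) = -255/7 - 48*L/7 (y(L) = -9 + (-55/7 + 1)*(L + 4) = -9 - 48*(4 + L)/7 = -9 + (-192/7 - 48*L/7) = -255/7 - 48*L/7)
(6*(-12))*y(w(0, 1)) = (6*(-12))*(-255/7 - 48*(1 + 2*0)/7) = -72*(-255/7 - 48*(1 + 0)/7) = -72*(-255/7 - 48/7*1) = -72*(-255/7 - 48/7) = -72*(-303/7) = 21816/7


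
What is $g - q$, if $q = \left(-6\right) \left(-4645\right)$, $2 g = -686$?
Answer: $-28213$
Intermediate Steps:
$g = -343$ ($g = \frac{1}{2} \left(-686\right) = -343$)
$q = 27870$
$g - q = -343 - 27870 = -28213$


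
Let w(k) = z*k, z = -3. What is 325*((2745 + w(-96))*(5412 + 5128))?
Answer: 10389541500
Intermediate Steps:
w(k) = -3*k
325*((2745 + w(-96))*(5412 + 5128)) = 325*((2745 - 3*(-96))*(5412 + 5128)) = 325*((2745 + 288)*10540) = 325*(3033*10540) = 325*31967820 = 10389541500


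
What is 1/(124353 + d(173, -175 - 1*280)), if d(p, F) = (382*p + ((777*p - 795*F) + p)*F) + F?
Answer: -1/225635161 ≈ -4.4319e-9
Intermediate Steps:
d(p, F) = F + 382*p + F*(-795*F + 778*p) (d(p, F) = (382*p + ((-795*F + 777*p) + p)*F) + F = (382*p + (-795*F + 778*p)*F) + F = (382*p + F*(-795*F + 778*p)) + F = F + 382*p + F*(-795*F + 778*p))
1/(124353 + d(173, -175 - 1*280)) = 1/(124353 + ((-175 - 1*280) - 795*(-175 - 1*280)² + 382*173 + 778*(-175 - 1*280)*173)) = 1/(124353 + ((-175 - 280) - 795*(-175 - 280)² + 66086 + 778*(-175 - 280)*173)) = 1/(124353 + (-455 - 795*(-455)² + 66086 + 778*(-455)*173)) = 1/(124353 + (-455 - 795*207025 + 66086 - 61240270)) = 1/(124353 + (-455 - 164584875 + 66086 - 61240270)) = 1/(124353 - 225759514) = 1/(-225635161) = -1/225635161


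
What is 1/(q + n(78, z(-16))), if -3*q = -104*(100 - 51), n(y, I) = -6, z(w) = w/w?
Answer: 3/5078 ≈ 0.00059078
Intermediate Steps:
z(w) = 1
q = 5096/3 (q = -(-104)*(100 - 51)/3 = -(-104)*49/3 = -1/3*(-5096) = 5096/3 ≈ 1698.7)
1/(q + n(78, z(-16))) = 1/(5096/3 - 6) = 1/(5078/3) = 3/5078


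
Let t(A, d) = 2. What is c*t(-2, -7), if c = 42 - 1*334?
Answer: -584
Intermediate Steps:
c = -292 (c = 42 - 334 = -292)
c*t(-2, -7) = -292*2 = -584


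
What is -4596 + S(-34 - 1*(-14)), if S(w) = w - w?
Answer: -4596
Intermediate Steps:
S(w) = 0
-4596 + S(-34 - 1*(-14)) = -4596 + 0 = -4596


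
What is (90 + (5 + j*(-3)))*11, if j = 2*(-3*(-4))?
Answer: 253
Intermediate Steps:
j = 24 (j = 2*12 = 24)
(90 + (5 + j*(-3)))*11 = (90 + (5 + 24*(-3)))*11 = (90 + (5 - 72))*11 = (90 - 67)*11 = 23*11 = 253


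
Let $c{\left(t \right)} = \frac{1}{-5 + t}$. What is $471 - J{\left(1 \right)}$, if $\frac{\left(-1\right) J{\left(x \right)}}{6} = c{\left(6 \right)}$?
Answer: $477$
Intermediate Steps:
$J{\left(x \right)} = -6$ ($J{\left(x \right)} = - \frac{6}{-5 + 6} = - \frac{6}{1} = \left(-6\right) 1 = -6$)
$471 - J{\left(1 \right)} = 471 - -6 = 471 + 6 = 477$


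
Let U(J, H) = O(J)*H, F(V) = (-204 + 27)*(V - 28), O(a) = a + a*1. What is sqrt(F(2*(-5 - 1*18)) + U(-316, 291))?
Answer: 7*I*sqrt(3486) ≈ 413.3*I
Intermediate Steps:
O(a) = 2*a (O(a) = a + a = 2*a)
F(V) = 4956 - 177*V (F(V) = -177*(-28 + V) = 4956 - 177*V)
U(J, H) = 2*H*J (U(J, H) = (2*J)*H = 2*H*J)
sqrt(F(2*(-5 - 1*18)) + U(-316, 291)) = sqrt((4956 - 354*(-5 - 1*18)) + 2*291*(-316)) = sqrt((4956 - 354*(-5 - 18)) - 183912) = sqrt((4956 - 354*(-23)) - 183912) = sqrt((4956 - 177*(-46)) - 183912) = sqrt((4956 + 8142) - 183912) = sqrt(13098 - 183912) = sqrt(-170814) = 7*I*sqrt(3486)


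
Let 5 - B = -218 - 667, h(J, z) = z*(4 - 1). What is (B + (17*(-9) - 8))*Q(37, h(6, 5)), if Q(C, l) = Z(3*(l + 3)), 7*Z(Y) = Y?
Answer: 39366/7 ≈ 5623.7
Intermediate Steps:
h(J, z) = 3*z (h(J, z) = z*3 = 3*z)
Z(Y) = Y/7
Q(C, l) = 9/7 + 3*l/7 (Q(C, l) = (3*(l + 3))/7 = (3*(3 + l))/7 = (9 + 3*l)/7 = 9/7 + 3*l/7)
B = 890 (B = 5 - (-218 - 667) = 5 - 1*(-885) = 5 + 885 = 890)
(B + (17*(-9) - 8))*Q(37, h(6, 5)) = (890 + (17*(-9) - 8))*(9/7 + 3*(3*5)/7) = (890 + (-153 - 8))*(9/7 + (3/7)*15) = (890 - 161)*(9/7 + 45/7) = 729*(54/7) = 39366/7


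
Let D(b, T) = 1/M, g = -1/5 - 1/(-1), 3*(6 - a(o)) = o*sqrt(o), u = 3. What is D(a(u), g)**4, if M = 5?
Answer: 1/625 ≈ 0.0016000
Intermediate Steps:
a(o) = 6 - o**(3/2)/3 (a(o) = 6 - o*sqrt(o)/3 = 6 - o**(3/2)/3)
g = 4/5 (g = -1*1/5 - 1*(-1) = -1/5 + 1 = 4/5 ≈ 0.80000)
D(b, T) = 1/5
D(a(u), g)**4 = (1/5)**4 = 1/625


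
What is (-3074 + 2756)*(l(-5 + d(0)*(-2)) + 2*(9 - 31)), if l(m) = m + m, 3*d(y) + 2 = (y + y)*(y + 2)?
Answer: 16324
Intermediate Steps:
d(y) = -⅔ + 2*y*(2 + y)/3 (d(y) = -⅔ + ((y + y)*(y + 2))/3 = -⅔ + ((2*y)*(2 + y))/3 = -⅔ + (2*y*(2 + y))/3 = -⅔ + 2*y*(2 + y)/3)
l(m) = 2*m
(-3074 + 2756)*(l(-5 + d(0)*(-2)) + 2*(9 - 31)) = (-3074 + 2756)*(2*(-5 + (-⅔ + (⅔)*0² + (4/3)*0)*(-2)) + 2*(9 - 31)) = -318*(2*(-5 + (-⅔ + (⅔)*0 + 0)*(-2)) + 2*(-22)) = -318*(2*(-5 + (-⅔ + 0 + 0)*(-2)) - 44) = -318*(2*(-5 - ⅔*(-2)) - 44) = -318*(2*(-5 + 4/3) - 44) = -318*(2*(-11/3) - 44) = -318*(-22/3 - 44) = -318*(-154/3) = 16324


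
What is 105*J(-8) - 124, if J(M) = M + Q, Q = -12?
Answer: -2224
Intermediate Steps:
J(M) = -12 + M (J(M) = M - 12 = -12 + M)
105*J(-8) - 124 = 105*(-12 - 8) - 124 = 105*(-20) - 124 = -2100 - 124 = -2224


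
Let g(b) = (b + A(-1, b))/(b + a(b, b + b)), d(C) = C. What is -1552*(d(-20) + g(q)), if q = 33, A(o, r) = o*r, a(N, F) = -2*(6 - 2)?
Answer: 31040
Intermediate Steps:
a(N, F) = -8 (a(N, F) = -2*4 = -8)
g(b) = 0 (g(b) = (b - b)/(b - 8) = 0/(-8 + b) = 0)
-1552*(d(-20) + g(q)) = -1552*(-20 + 0) = -1552*(-20) = 31040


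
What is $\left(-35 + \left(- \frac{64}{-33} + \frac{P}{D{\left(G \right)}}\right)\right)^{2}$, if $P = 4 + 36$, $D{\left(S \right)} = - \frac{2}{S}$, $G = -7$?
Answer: $\frac{12453841}{1089} \approx 11436.0$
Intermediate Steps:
$P = 40$
$\left(-35 + \left(- \frac{64}{-33} + \frac{P}{D{\left(G \right)}}\right)\right)^{2} = \left(-35 + \left(- \frac{64}{-33} + \frac{40}{\left(-2\right) \frac{1}{-7}}\right)\right)^{2} = \left(-35 - \left(- \frac{64}{33} - \frac{40}{\left(-2\right) \left(- \frac{1}{7}\right)}\right)\right)^{2} = \left(-35 + \left(\frac{64}{33} + \frac{40}{\frac{2}{7}}\right)\right)^{2} = \left(-35 + \left(\frac{64}{33} + 40 \cdot \frac{7}{2}\right)\right)^{2} = \left(-35 + \left(\frac{64}{33} + 140\right)\right)^{2} = \left(-35 + \frac{4684}{33}\right)^{2} = \left(\frac{3529}{33}\right)^{2} = \frac{12453841}{1089}$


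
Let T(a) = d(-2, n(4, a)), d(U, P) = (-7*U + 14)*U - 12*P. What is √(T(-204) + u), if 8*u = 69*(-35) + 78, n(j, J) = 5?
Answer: I*√6530/4 ≈ 20.202*I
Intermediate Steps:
d(U, P) = -12*P + U*(14 - 7*U) (d(U, P) = (14 - 7*U)*U - 12*P = U*(14 - 7*U) - 12*P = -12*P + U*(14 - 7*U))
T(a) = -116 (T(a) = -12*5 - 7*(-2)² + 14*(-2) = -60 - 7*4 - 28 = -60 - 28 - 28 = -116)
u = -2337/8 (u = (69*(-35) + 78)/8 = (-2415 + 78)/8 = (⅛)*(-2337) = -2337/8 ≈ -292.13)
√(T(-204) + u) = √(-116 - 2337/8) = √(-3265/8) = I*√6530/4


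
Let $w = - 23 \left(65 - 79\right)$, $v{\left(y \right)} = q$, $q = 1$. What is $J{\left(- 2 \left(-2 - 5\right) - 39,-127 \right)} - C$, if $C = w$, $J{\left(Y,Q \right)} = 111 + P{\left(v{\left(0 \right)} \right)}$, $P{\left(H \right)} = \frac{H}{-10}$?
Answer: $- \frac{2111}{10} \approx -211.1$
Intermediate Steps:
$v{\left(y \right)} = 1$
$P{\left(H \right)} = - \frac{H}{10}$ ($P{\left(H \right)} = H \left(- \frac{1}{10}\right) = - \frac{H}{10}$)
$w = 322$ ($w = \left(-23\right) \left(-14\right) = 322$)
$J{\left(Y,Q \right)} = \frac{1109}{10}$ ($J{\left(Y,Q \right)} = 111 - \frac{1}{10} = \frac{1109}{10}$)
$C = 322$
$J{\left(- 2 \left(-2 - 5\right) - 39,-127 \right)} - C = \frac{1109}{10} - 322 = - \frac{2111}{10}$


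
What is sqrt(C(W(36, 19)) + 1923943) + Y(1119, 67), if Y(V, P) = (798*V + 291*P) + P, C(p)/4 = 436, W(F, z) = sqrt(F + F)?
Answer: 912526 + sqrt(1925687) ≈ 9.1391e+5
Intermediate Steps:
W(F, z) = sqrt(2)*sqrt(F) (W(F, z) = sqrt(2*F) = sqrt(2)*sqrt(F))
C(p) = 1744 (C(p) = 4*436 = 1744)
Y(V, P) = 292*P + 798*V (Y(V, P) = (291*P + 798*V) + P = 292*P + 798*V)
sqrt(C(W(36, 19)) + 1923943) + Y(1119, 67) = sqrt(1744 + 1923943) + (292*67 + 798*1119) = sqrt(1925687) + (19564 + 892962) = sqrt(1925687) + 912526 = 912526 + sqrt(1925687)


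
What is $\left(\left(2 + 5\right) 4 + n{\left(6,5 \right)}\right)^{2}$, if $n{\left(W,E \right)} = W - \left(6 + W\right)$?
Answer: $484$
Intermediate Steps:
$n{\left(W,E \right)} = -6$ ($n{\left(W,E \right)} = W - \left(6 + W\right) = -6$)
$\left(\left(2 + 5\right) 4 + n{\left(6,5 \right)}\right)^{2} = \left(\left(2 + 5\right) 4 - 6\right)^{2} = \left(7 \cdot 4 - 6\right)^{2} = \left(28 - 6\right)^{2} = 22^{2} = 484$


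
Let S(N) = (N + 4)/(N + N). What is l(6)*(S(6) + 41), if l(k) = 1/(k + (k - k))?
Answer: 251/36 ≈ 6.9722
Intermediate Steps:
S(N) = (4 + N)/(2*N) (S(N) = (4 + N)/((2*N)) = (4 + N)*(1/(2*N)) = (4 + N)/(2*N))
l(k) = 1/k (l(k) = 1/(k + 0) = 1/k)
l(6)*(S(6) + 41) = ((½)*(4 + 6)/6 + 41)/6 = ((½)*(⅙)*10 + 41)/6 = (⅚ + 41)/6 = (⅙)*(251/6) = 251/36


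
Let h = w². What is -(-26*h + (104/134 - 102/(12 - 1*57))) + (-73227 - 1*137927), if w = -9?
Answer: -210096298/1005 ≈ -2.0905e+5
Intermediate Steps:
h = 81 (h = (-9)² = 81)
-(-26*h + (104/134 - 102/(12 - 1*57))) + (-73227 - 1*137927) = -(-26*81 + (104/134 - 102/(12 - 1*57))) + (-73227 - 1*137927) = -(-2106 + (104*(1/134) - 102/(12 - 57))) + (-73227 - 137927) = -(-2106 + (52/67 - 102/(-45))) - 211154 = -(-2106 + (52/67 - 102*(-1/45))) - 211154 = -(-2106 + (52/67 + 34/15)) - 211154 = -(-2106 + 3058/1005) - 211154 = -1*(-2113472/1005) - 211154 = 2113472/1005 - 211154 = -210096298/1005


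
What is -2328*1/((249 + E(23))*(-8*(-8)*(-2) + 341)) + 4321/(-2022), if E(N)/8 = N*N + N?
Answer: -159194343/74412970 ≈ -2.1393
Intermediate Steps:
E(N) = 8*N + 8*N² (E(N) = 8*(N*N + N) = 8*(N² + N) = 8*(N + N²) = 8*N + 8*N²)
-2328*1/((249 + E(23))*(-8*(-8)*(-2) + 341)) + 4321/(-2022) = -2328*1/((249 + 8*23*(1 + 23))*(-8*(-8)*(-2) + 341)) + 4321/(-2022) = -2328*1/((249 + 8*23*24)*(64*(-2) + 341)) + 4321*(-1/2022) = -2328*1/((-128 + 341)*(249 + 4416)) - 4321/2022 = -2328/(4665*213) - 4321/2022 = -2328/993645 - 4321/2022 = -2328*1/993645 - 4321/2022 = -776/331215 - 4321/2022 = -159194343/74412970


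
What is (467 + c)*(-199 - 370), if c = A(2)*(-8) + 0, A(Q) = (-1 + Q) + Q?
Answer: -252067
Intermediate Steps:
A(Q) = -1 + 2*Q
c = -24 (c = (-1 + 2*2)*(-8) + 0 = (-1 + 4)*(-8) + 0 = 3*(-8) + 0 = -24 + 0 = -24)
(467 + c)*(-199 - 370) = (467 - 24)*(-199 - 370) = 443*(-569) = -252067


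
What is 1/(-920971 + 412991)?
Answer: -1/507980 ≈ -1.9686e-6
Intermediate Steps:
1/(-920971 + 412991) = 1/(-507980) = -1/507980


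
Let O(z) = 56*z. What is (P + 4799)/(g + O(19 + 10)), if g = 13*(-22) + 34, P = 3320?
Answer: 8119/1372 ≈ 5.9176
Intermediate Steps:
g = -252 (g = -286 + 34 = -252)
(P + 4799)/(g + O(19 + 10)) = (3320 + 4799)/(-252 + 56*(19 + 10)) = 8119/(-252 + 56*29) = 8119/(-252 + 1624) = 8119/1372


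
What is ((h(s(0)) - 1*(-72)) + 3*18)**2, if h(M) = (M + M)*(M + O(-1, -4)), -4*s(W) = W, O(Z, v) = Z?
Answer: 15876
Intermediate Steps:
s(W) = -W/4
h(M) = 2*M*(-1 + M) (h(M) = (M + M)*(M - 1) = (2*M)*(-1 + M) = 2*M*(-1 + M))
((h(s(0)) - 1*(-72)) + 3*18)**2 = ((2*(-1/4*0)*(-1 - 1/4*0) - 1*(-72)) + 3*18)**2 = ((2*0*(-1 + 0) + 72) + 54)**2 = ((2*0*(-1) + 72) + 54)**2 = ((0 + 72) + 54)**2 = (72 + 54)**2 = 126**2 = 15876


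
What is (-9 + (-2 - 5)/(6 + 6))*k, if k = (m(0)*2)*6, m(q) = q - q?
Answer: 0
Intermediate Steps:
m(q) = 0
k = 0 (k = (0*2)*6 = 0*6 = 0)
(-9 + (-2 - 5)/(6 + 6))*k = (-9 + (-2 - 5)/(6 + 6))*0 = (-9 - 7/12)*0 = -115/12*0 = 0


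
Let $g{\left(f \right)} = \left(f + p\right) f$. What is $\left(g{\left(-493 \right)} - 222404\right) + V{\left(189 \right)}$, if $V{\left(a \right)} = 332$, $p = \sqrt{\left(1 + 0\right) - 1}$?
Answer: $20977$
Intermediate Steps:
$p = 0$ ($p = \sqrt{1 - 1} = \sqrt{0} = 0$)
$g{\left(f \right)} = f^{2}$ ($g{\left(f \right)} = \left(f + 0\right) f = f f = f^{2}$)
$\left(g{\left(-493 \right)} - 222404\right) + V{\left(189 \right)} = \left(\left(-493\right)^{2} - 222404\right) + 332 = \left(243049 - 222404\right) + 332 = 20645 + 332 = 20977$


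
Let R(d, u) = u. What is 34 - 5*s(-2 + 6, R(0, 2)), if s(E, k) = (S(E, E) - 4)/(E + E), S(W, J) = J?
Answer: 34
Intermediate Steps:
s(E, k) = (-4 + E)/(2*E) (s(E, k) = (E - 4)/(E + E) = (-4 + E)/((2*E)) = (-4 + E)*(1/(2*E)) = (-4 + E)/(2*E))
34 - 5*s(-2 + 6, R(0, 2)) = 34 - 5*(-4 + (-2 + 6))/(2*(-2 + 6)) = 34 - 5*(-4 + 4)/(2*4) = 34 - 5*0/(2*4) = 34 - 5*0 = 34 + 0 = 34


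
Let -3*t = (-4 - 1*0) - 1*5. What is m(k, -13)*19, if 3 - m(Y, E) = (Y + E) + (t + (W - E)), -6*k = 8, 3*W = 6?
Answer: -38/3 ≈ -12.667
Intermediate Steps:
W = 2 (W = (1/3)*6 = 2)
t = 3 (t = -((-4 - 1*0) - 1*5)/3 = -((-4 + 0) - 5)/3 = -(-4 - 5)/3 = -1/3*(-9) = 3)
k = -4/3 (k = -1/6*8 = -4/3 ≈ -1.3333)
m(Y, E) = -2 - Y (m(Y, E) = 3 - ((Y + E) + (3 + (2 - E))) = 3 - ((E + Y) + (5 - E)) = 3 - (5 + Y) = 3 + (-5 - Y) = -2 - Y)
m(k, -13)*19 = (-2 - 1*(-4/3))*19 = (-2 + 4/3)*19 = -2/3*19 = -38/3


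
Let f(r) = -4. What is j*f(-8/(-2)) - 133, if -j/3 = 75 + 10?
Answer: 887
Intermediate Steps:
j = -255 (j = -3*(75 + 10) = -3*85 = -255)
j*f(-8/(-2)) - 133 = -255*(-4) - 133 = 1020 - 133 = 887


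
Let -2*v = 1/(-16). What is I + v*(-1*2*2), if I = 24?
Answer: 191/8 ≈ 23.875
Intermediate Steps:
v = 1/32 (v = -1/2/(-16) = -1/2*(-1/16) = 1/32 ≈ 0.031250)
I + v*(-1*2*2) = 24 + (-1*2*2)/32 = 24 + (-2*2)/32 = 24 + (1/32)*(-4) = 24 - 1/8 = 191/8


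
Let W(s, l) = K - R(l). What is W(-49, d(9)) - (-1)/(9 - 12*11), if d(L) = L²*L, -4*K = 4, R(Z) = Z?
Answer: -89791/123 ≈ -730.01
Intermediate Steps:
K = -1 (K = -¼*4 = -1)
d(L) = L³
W(s, l) = -1 - l
W(-49, d(9)) - (-1)/(9 - 12*11) = (-1 - 1*9³) - (-1)/(9 - 12*11) = (-1 - 1*729) - (-1)/(9 - 132) = (-1 - 729) - (-1)/(-123) = -730 - (-1)*(-1)/123 = -730 - 1*1/123 = -730 - 1/123 = -89791/123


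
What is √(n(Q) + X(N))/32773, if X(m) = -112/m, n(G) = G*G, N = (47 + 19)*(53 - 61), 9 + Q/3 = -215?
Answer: √491775207/1081509 ≈ 0.020505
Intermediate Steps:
Q = -672 (Q = -27 + 3*(-215) = -27 - 645 = -672)
N = -528 (N = 66*(-8) = -528)
n(G) = G²
√(n(Q) + X(N))/32773 = √((-672)² - 112/(-528))/32773 = √(451584 - 112*(-1/528))*(1/32773) = √(451584 + 7/33)*(1/32773) = √(14902279/33)*(1/32773) = (√491775207/33)*(1/32773) = √491775207/1081509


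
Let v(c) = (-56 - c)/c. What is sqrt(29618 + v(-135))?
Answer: 7*sqrt(1223985)/45 ≈ 172.10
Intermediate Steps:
v(c) = (-56 - c)/c
sqrt(29618 + v(-135)) = sqrt(29618 + (-56 - 1*(-135))/(-135)) = sqrt(29618 - (-56 + 135)/135) = sqrt(29618 - 1/135*79) = sqrt(29618 - 79/135) = sqrt(3998351/135) = 7*sqrt(1223985)/45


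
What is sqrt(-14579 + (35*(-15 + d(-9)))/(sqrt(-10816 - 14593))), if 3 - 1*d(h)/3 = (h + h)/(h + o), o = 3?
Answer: sqrt(-9412454339699 + 13339725*I*sqrt(25409))/25409 ≈ 0.013639 + 120.74*I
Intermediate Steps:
d(h) = 9 - 6*h/(3 + h) (d(h) = 9 - 3*(h + h)/(h + 3) = 9 - 3*2*h/(3 + h) = 9 - 6*h/(3 + h))
sqrt(-14579 + (35*(-15 + d(-9)))/(sqrt(-10816 - 14593))) = sqrt(-14579 + (35*(-15 + 3*(9 - 9)/(3 - 9)))/(sqrt(-10816 - 14593))) = sqrt(-14579 + (35*(-15 + 3*0/(-6)))/(sqrt(-25409))) = sqrt(-14579 + (35*(-15 + 3*(-1/6)*0))/((I*sqrt(25409)))) = sqrt(-14579 + (35*(-15 + 0))*(-I*sqrt(25409)/25409)) = sqrt(-14579 + (35*(-15))*(-I*sqrt(25409)/25409)) = sqrt(-14579 - (-525)*I*sqrt(25409)/25409) = sqrt(-14579 + 525*I*sqrt(25409)/25409)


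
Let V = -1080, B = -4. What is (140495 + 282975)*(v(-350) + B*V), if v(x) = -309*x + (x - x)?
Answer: 47627670900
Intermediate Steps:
v(x) = -309*x (v(x) = -309*x + 0 = -309*x)
(140495 + 282975)*(v(-350) + B*V) = (140495 + 282975)*(-309*(-350) - 4*(-1080)) = 423470*(108150 + 4320) = 423470*112470 = 47627670900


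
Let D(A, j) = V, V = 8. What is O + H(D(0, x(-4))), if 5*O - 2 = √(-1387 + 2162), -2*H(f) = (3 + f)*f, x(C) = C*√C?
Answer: -218/5 + √31 ≈ -38.032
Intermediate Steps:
x(C) = C^(3/2)
D(A, j) = 8
H(f) = -f*(3 + f)/2 (H(f) = -(3 + f)*f/2 = -f*(3 + f)/2)
O = ⅖ + √31 (O = ⅖ + √(-1387 + 2162)/5 = ⅖ + √775/5 = ⅖ + (5*√31)/5 = ⅖ + √31 ≈ 5.9678)
O + H(D(0, x(-4))) = (⅖ + √31) - ½*8*(3 + 8) = (⅖ + √31) - ½*8*11 = (⅖ + √31) - 44 = -218/5 + √31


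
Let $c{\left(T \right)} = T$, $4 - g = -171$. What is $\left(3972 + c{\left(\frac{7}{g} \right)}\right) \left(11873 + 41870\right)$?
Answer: $\frac{5336733643}{25} \approx 2.1347 \cdot 10^{8}$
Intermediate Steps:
$g = 175$ ($g = 4 - -171 = 4 + 171 = 175$)
$\left(3972 + c{\left(\frac{7}{g} \right)}\right) \left(11873 + 41870\right) = \left(3972 + \frac{7}{175}\right) \left(11873 + 41870\right) = \left(3972 + 7 \cdot \frac{1}{175}\right) 53743 = \left(3972 + \frac{1}{25}\right) 53743 = \frac{99301}{25} \cdot 53743 = \frac{5336733643}{25}$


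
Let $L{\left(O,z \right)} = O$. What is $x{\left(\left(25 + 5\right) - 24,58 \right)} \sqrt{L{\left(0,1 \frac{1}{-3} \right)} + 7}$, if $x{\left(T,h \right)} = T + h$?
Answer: $64 \sqrt{7} \approx 169.33$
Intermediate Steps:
$x{\left(\left(25 + 5\right) - 24,58 \right)} \sqrt{L{\left(0,1 \frac{1}{-3} \right)} + 7} = \left(\left(\left(25 + 5\right) - 24\right) + 58\right) \sqrt{0 + 7} = \left(\left(30 - 24\right) + 58\right) \sqrt{7} = \left(6 + 58\right) \sqrt{7} = 64 \sqrt{7}$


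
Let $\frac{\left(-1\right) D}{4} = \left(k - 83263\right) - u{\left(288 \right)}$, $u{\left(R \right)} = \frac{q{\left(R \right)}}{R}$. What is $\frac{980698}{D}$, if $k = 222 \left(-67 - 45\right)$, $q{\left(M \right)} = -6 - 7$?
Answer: $\frac{70610256}{31140563} \approx 2.2675$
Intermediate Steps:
$q{\left(M \right)} = -13$
$k = -24864$ ($k = 222 \left(-112\right) = -24864$)
$u{\left(R \right)} = - \frac{13}{R}$
$D = \frac{31140563}{72}$ ($D = - 4 \left(\left(-24864 - 83263\right) - - \frac{13}{288}\right) = - 4 \left(-108127 - \left(-13\right) \frac{1}{288}\right) = - 4 \left(-108127 - - \frac{13}{288}\right) = - 4 \left(-108127 + \frac{13}{288}\right) = \left(-4\right) \left(- \frac{31140563}{288}\right) = \frac{31140563}{72} \approx 4.3251 \cdot 10^{5}$)
$\frac{980698}{D} = \frac{980698}{\frac{31140563}{72}} = 980698 \cdot \frac{72}{31140563} = \frac{70610256}{31140563}$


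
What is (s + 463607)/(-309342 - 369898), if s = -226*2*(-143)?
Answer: -528243/679240 ≈ -0.77770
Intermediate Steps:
s = 64636 (s = -452*(-143) = 64636)
(s + 463607)/(-309342 - 369898) = (64636 + 463607)/(-309342 - 369898) = 528243/(-679240) = 528243*(-1/679240) = -528243/679240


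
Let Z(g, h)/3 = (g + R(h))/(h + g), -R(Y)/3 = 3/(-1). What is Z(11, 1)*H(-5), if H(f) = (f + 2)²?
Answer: 45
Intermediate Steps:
R(Y) = 9 (R(Y) = -9/(-1) = -9*(-1) = -3*(-3) = 9)
H(f) = (2 + f)²
Z(g, h) = 3*(9 + g)/(g + h) (Z(g, h) = 3*((g + 9)/(h + g)) = 3*((9 + g)/(g + h)) = 3*(9 + g)/(g + h))
Z(11, 1)*H(-5) = (3*(9 + 11)/(11 + 1))*(2 - 5)² = (3*20/12)*(-3)² = (3*(1/12)*20)*9 = 5*9 = 45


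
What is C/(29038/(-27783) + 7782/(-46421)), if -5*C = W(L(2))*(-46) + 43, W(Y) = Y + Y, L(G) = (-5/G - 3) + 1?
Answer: 589399591851/7820901520 ≈ 75.362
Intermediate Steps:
L(G) = -2 - 5/G (L(G) = (-3 - 5/G) + 1 = -2 - 5/G)
W(Y) = 2*Y
C = -457/5 (C = -((2*(-2 - 5/2))*(-46) + 43)/5 = -((2*(-9/2))*(-46) + 43)/5 = -(-9*(-46) + 43)/5 = -(414 + 43)/5 = -⅕*457 = -457/5 ≈ -91.400)
C/(29038/(-27783) + 7782/(-46421)) = -457/(5*(29038/(-27783) + 7782/(-46421))) = -457/(5*(29038*(-1/27783) + 7782*(-1/46421))) = -457/(5*(-29038/27783 - 7782/46421)) = -457/(5*(-1564180304/1289714643)) = -457/5*(-1289714643/1564180304) = 589399591851/7820901520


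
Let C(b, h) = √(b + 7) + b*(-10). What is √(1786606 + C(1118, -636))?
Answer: √(1775426 + 15*√5) ≈ 1332.5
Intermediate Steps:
C(b, h) = √(7 + b) - 10*b
√(1786606 + C(1118, -636)) = √(1786606 + (√(7 + 1118) - 10*1118)) = √(1786606 + (√1125 - 11180)) = √(1786606 + (15*√5 - 11180)) = √(1786606 + (-11180 + 15*√5)) = √(1775426 + 15*√5)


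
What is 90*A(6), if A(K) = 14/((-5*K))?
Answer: -42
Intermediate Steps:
A(K) = -14/(5*K) (A(K) = 14*(-1/(5*K)) = -14/(5*K))
90*A(6) = 90*(-14/5/6) = 90*(-14/5*⅙) = 90*(-7/15) = -42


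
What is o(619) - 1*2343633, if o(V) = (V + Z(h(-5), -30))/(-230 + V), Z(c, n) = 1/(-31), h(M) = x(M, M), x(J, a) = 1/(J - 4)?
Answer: -28261851159/12059 ≈ -2.3436e+6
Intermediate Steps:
x(J, a) = 1/(-4 + J)
h(M) = 1/(-4 + M)
Z(c, n) = -1/31
o(V) = (-1/31 + V)/(-230 + V) (o(V) = (V - 1/31)/(-230 + V) = (-1/31 + V)/(-230 + V))
o(619) - 1*2343633 = (-1/31 + 619)/(-230 + 619) - 1*2343633 = (19188/31)/389 - 2343633 = (1/389)*(19188/31) - 2343633 = 19188/12059 - 2343633 = -28261851159/12059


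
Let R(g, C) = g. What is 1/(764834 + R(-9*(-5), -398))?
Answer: 1/764879 ≈ 1.3074e-6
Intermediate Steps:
1/(764834 + R(-9*(-5), -398)) = 1/(764834 - 9*(-5)) = 1/(764834 + 45) = 1/764879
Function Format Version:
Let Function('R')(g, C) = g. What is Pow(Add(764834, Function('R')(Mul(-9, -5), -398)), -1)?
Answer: Rational(1, 764879) ≈ 1.3074e-6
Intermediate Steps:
Pow(Add(764834, Function('R')(Mul(-9, -5), -398)), -1) = Pow(Add(764834, Mul(-9, -5)), -1) = Pow(Add(764834, 45), -1) = Pow(764879, -1) = Rational(1, 764879)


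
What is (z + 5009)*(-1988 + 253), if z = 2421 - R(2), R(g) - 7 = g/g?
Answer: -12877170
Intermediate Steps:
R(g) = 8 (R(g) = 7 + g/g = 7 + 1 = 8)
z = 2413 (z = 2421 - 1*8 = 2421 - 8 = 2413)
(z + 5009)*(-1988 + 253) = (2413 + 5009)*(-1988 + 253) = 7422*(-1735) = -12877170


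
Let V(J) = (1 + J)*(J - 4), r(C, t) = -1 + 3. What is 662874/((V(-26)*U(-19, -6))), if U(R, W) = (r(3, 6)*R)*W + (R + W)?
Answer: 110479/25375 ≈ 4.3539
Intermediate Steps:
r(C, t) = 2
U(R, W) = R + W + 2*R*W (U(R, W) = (2*R)*W + (R + W) = 2*R*W + (R + W) = R + W + 2*R*W)
V(J) = (1 + J)*(-4 + J)
662874/((V(-26)*U(-19, -6))) = 662874/(((-4 + (-26)² - 3*(-26))*(-19 - 6 + 2*(-19)*(-6)))) = 662874/(((-4 + 676 + 78)*(-19 - 6 + 228))) = 662874/((750*203)) = 662874/152250 = 662874*(1/152250) = 110479/25375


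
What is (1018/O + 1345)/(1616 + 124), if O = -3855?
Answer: 5183957/6707700 ≈ 0.77284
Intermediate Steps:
(1018/O + 1345)/(1616 + 124) = (1018/(-3855) + 1345)/(1616 + 124) = (1018*(-1/3855) + 1345)/1740 = (-1018/3855 + 1345)*(1/1740) = (5183957/3855)*(1/1740) = 5183957/6707700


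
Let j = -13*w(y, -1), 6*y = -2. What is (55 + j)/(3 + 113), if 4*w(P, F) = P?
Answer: 673/1392 ≈ 0.48348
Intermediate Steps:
y = -1/3 (y = (1/6)*(-2) = -1/3 ≈ -0.33333)
w(P, F) = P/4
j = 13/12 (j = -13*(-1)/(4*3) = -13*(-1/12) = 13/12 ≈ 1.0833)
(55 + j)/(3 + 113) = (55 + 13/12)/(3 + 113) = (673/12)/116 = (1/116)*(673/12) = 673/1392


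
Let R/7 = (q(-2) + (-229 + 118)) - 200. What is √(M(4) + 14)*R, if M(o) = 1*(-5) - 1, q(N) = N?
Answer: -4382*√2 ≈ -6197.1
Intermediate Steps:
M(o) = -6 (M(o) = -5 - 1 = -6)
R = -2191 (R = 7*((-2 + (-229 + 118)) - 200) = 7*((-2 - 111) - 200) = 7*(-113 - 200) = 7*(-313) = -2191)
√(M(4) + 14)*R = √(-6 + 14)*(-2191) = √8*(-2191) = (2*√2)*(-2191) = -4382*√2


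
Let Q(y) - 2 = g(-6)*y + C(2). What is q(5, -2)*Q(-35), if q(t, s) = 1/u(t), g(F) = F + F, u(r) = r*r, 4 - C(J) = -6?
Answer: 432/25 ≈ 17.280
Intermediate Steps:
C(J) = 10 (C(J) = 4 - 1*(-6) = 4 + 6 = 10)
u(r) = r²
g(F) = 2*F
q(t, s) = t⁻² (q(t, s) = 1/(t²) = t⁻²)
Q(y) = 12 - 12*y (Q(y) = 2 + ((2*(-6))*y + 10) = 2 + (-12*y + 10) = 2 + (10 - 12*y) = 12 - 12*y)
q(5, -2)*Q(-35) = (12 - 12*(-35))/5² = (12 + 420)/25 = (1/25)*432 = 432/25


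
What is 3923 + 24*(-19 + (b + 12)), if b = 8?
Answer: 3947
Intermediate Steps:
3923 + 24*(-19 + (b + 12)) = 3923 + 24*(-19 + (8 + 12)) = 3923 + 24*(-19 + 20) = 3923 + 24*1 = 3923 + 24 = 3947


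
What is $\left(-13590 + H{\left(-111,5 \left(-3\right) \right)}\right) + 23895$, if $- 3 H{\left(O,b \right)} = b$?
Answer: $10310$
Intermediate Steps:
$H{\left(O,b \right)} = - \frac{b}{3}$
$\left(-13590 + H{\left(-111,5 \left(-3\right) \right)}\right) + 23895 = \left(-13590 - \frac{5 \left(-3\right)}{3}\right) + 23895 = \left(-13590 - -5\right) + 23895 = \left(-13590 + 5\right) + 23895 = -13585 + 23895 = 10310$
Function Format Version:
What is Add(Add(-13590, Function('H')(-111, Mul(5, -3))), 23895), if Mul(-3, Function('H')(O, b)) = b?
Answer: 10310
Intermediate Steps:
Function('H')(O, b) = Mul(Rational(-1, 3), b)
Add(Add(-13590, Function('H')(-111, Mul(5, -3))), 23895) = Add(Add(-13590, Mul(Rational(-1, 3), Mul(5, -3))), 23895) = Add(Add(-13590, Mul(Rational(-1, 3), -15)), 23895) = Add(Add(-13590, 5), 23895) = Add(-13585, 23895) = 10310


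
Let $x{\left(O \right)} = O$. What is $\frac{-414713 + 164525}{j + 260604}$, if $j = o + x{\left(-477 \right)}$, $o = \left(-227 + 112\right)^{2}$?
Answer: $- \frac{62547}{68338} \approx -0.91526$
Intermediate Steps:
$o = 13225$ ($o = \left(-115\right)^{2} = 13225$)
$j = 12748$ ($j = 13225 - 477 = 12748$)
$\frac{-414713 + 164525}{j + 260604} = \frac{-414713 + 164525}{12748 + 260604} = - \frac{250188}{273352} = \left(-250188\right) \frac{1}{273352} = - \frac{62547}{68338}$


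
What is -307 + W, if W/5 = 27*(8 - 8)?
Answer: -307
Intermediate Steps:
W = 0 (W = 5*(27*(8 - 8)) = 5*(27*0) = 5*0 = 0)
-307 + W = -307 + 0 = -307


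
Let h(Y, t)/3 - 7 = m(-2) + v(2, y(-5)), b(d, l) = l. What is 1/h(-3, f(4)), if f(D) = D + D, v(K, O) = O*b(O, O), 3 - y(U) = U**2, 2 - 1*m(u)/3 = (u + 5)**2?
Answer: 1/1410 ≈ 0.00070922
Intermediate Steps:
m(u) = 6 - 3*(5 + u)**2 (m(u) = 6 - 3*(u + 5)**2 = 6 - 3*(5 + u)**2)
y(U) = 3 - U**2
v(K, O) = O**2 (v(K, O) = O*O = O**2)
f(D) = 2*D
h(Y, t) = 1410 (h(Y, t) = 21 + 3*((6 - 3*(5 - 2)**2) + (3 - 1*(-5)**2)**2) = 21 + 3*((6 - 3*3**2) + (3 - 1*25)**2) = 21 + 3*((6 - 3*9) + (3 - 25)**2) = 21 + 3*((6 - 27) + (-22)**2) = 21 + 3*(-21 + 484) = 21 + 3*463 = 21 + 1389 = 1410)
1/h(-3, f(4)) = 1/1410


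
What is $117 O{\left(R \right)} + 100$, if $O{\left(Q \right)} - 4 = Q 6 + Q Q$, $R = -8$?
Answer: $2440$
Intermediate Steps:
$O{\left(Q \right)} = 4 + Q^{2} + 6 Q$ ($O{\left(Q \right)} = 4 + \left(Q 6 + Q Q\right) = 4 + \left(6 Q + Q^{2}\right) = 4 + \left(Q^{2} + 6 Q\right) = 4 + Q^{2} + 6 Q$)
$117 O{\left(R \right)} + 100 = 117 \left(4 + \left(-8\right)^{2} + 6 \left(-8\right)\right) + 100 = 117 \left(4 + 64 - 48\right) + 100 = 117 \cdot 20 + 100 = 2340 + 100 = 2440$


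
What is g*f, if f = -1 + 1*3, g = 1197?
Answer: 2394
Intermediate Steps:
f = 2 (f = -1 + 3 = 2)
g*f = 1197*2 = 2394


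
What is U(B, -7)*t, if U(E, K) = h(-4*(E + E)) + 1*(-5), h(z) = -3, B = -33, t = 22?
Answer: -176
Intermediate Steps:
U(E, K) = -8 (U(E, K) = -3 + 1*(-5) = -3 - 5 = -8)
U(B, -7)*t = -8*22 = -176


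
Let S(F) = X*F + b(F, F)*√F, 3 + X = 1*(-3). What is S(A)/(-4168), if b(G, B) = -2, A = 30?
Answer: 45/1042 + √30/2084 ≈ 0.045814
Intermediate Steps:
X = -6 (X = -3 + 1*(-3) = -3 - 3 = -6)
S(F) = -6*F - 2*√F
S(A)/(-4168) = (-6*30 - 2*√30)/(-4168) = (-180 - 2*√30)*(-1/4168) = 45/1042 + √30/2084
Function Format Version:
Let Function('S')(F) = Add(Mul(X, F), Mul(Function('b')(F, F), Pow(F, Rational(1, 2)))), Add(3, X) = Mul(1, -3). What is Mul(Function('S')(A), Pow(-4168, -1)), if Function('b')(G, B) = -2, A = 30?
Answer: Add(Rational(45, 1042), Mul(Rational(1, 2084), Pow(30, Rational(1, 2)))) ≈ 0.045814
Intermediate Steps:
X = -6 (X = Add(-3, Mul(1, -3)) = Add(-3, -3) = -6)
Function('S')(F) = Add(Mul(-6, F), Mul(-2, Pow(F, Rational(1, 2))))
Mul(Function('S')(A), Pow(-4168, -1)) = Mul(Add(Mul(-6, 30), Mul(-2, Pow(30, Rational(1, 2)))), Pow(-4168, -1)) = Mul(Add(-180, Mul(-2, Pow(30, Rational(1, 2)))), Rational(-1, 4168)) = Add(Rational(45, 1042), Mul(Rational(1, 2084), Pow(30, Rational(1, 2))))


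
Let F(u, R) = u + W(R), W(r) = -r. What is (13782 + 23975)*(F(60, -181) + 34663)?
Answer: 1317870328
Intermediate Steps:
F(u, R) = u - R
(13782 + 23975)*(F(60, -181) + 34663) = (13782 + 23975)*((60 - 1*(-181)) + 34663) = 37757*((60 + 181) + 34663) = 37757*(241 + 34663) = 37757*34904 = 1317870328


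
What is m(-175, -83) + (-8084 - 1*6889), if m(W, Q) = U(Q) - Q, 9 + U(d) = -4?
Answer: -14903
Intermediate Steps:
U(d) = -13 (U(d) = -9 - 4 = -13)
m(W, Q) = -13 - Q
m(-175, -83) + (-8084 - 1*6889) = (-13 - 1*(-83)) + (-8084 - 1*6889) = (-13 + 83) + (-8084 - 6889) = 70 - 14973 = -14903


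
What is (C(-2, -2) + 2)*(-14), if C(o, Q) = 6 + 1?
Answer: -126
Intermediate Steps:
C(o, Q) = 7
(C(-2, -2) + 2)*(-14) = (7 + 2)*(-14) = 9*(-14) = -126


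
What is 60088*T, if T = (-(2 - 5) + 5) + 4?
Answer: 721056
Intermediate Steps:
T = 12 (T = (-1*(-3) + 5) + 4 = (3 + 5) + 4 = 8 + 4 = 12)
60088*T = 60088*12 = 721056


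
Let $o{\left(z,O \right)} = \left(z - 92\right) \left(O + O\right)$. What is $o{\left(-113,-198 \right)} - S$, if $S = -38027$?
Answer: $119207$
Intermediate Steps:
$o{\left(z,O \right)} = 2 O \left(-92 + z\right)$ ($o{\left(z,O \right)} = \left(-92 + z\right) 2 O = 2 O \left(-92 + z\right)$)
$o{\left(-113,-198 \right)} - S = 2 \left(-198\right) \left(-92 - 113\right) - -38027 = 2 \left(-198\right) \left(-205\right) + 38027 = 81180 + 38027 = 119207$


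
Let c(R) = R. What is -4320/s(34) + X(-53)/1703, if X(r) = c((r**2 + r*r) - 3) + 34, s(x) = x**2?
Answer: -206679/492167 ≈ -0.41994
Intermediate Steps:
X(r) = 31 + 2*r**2 (X(r) = ((r**2 + r*r) - 3) + 34 = ((r**2 + r**2) - 3) + 34 = (2*r**2 - 3) + 34 = (-3 + 2*r**2) + 34 = 31 + 2*r**2)
-4320/s(34) + X(-53)/1703 = -4320/(34**2) + (31 + 2*(-53)**2)/1703 = -4320/1156 + (31 + 2*2809)*(1/1703) = -4320*1/1156 + (31 + 5618)*(1/1703) = -1080/289 + 5649*(1/1703) = -1080/289 + 5649/1703 = -206679/492167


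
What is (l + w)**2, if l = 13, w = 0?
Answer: 169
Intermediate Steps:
(l + w)**2 = (13 + 0)**2 = 13**2 = 169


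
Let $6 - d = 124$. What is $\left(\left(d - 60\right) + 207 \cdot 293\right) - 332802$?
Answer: $-272329$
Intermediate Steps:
$d = -118$ ($d = 6 - 124 = -118$)
$\left(\left(d - 60\right) + 207 \cdot 293\right) - 332802 = \left(\left(-118 - 60\right) + 207 \cdot 293\right) - 332802 = \left(-178 + 60651\right) - 332802 = 60473 - 332802 = -272329$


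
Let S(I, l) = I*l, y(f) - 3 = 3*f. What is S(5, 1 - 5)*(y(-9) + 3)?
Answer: 420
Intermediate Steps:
y(f) = 3 + 3*f
S(5, 1 - 5)*(y(-9) + 3) = (5*(1 - 5))*((3 + 3*(-9)) + 3) = (5*(-4))*((3 - 27) + 3) = -20*(-24 + 3) = -20*(-21) = 420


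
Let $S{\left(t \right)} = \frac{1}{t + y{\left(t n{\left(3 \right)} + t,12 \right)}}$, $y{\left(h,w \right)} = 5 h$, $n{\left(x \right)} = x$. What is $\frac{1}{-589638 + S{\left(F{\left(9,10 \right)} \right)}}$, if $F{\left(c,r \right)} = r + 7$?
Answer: $- \frac{357}{210500765} \approx -1.696 \cdot 10^{-6}$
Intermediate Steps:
$F{\left(c,r \right)} = 7 + r$
$S{\left(t \right)} = \frac{1}{21 t}$ ($S{\left(t \right)} = \frac{1}{t + 5 \left(t 3 + t\right)} = \frac{1}{t + 5 \left(3 t + t\right)} = \frac{1}{t + 5 \cdot 4 t} = \frac{1}{t + 20 t} = \frac{1}{21 t}$)
$\frac{1}{-589638 + S{\left(F{\left(9,10 \right)} \right)}} = \frac{1}{-589638 + \frac{1}{21 \left(7 + 10\right)}} = \frac{1}{-589638 + \frac{1}{21 \cdot 17}} = \frac{1}{-589638 + \frac{1}{21} \cdot \frac{1}{17}} = \frac{1}{-589638 + \frac{1}{357}} = \frac{1}{- \frac{210500765}{357}} = - \frac{357}{210500765}$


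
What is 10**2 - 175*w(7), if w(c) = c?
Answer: -1125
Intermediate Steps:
10**2 - 175*w(7) = 10**2 - 175*7 = 100 - 1225 = -1125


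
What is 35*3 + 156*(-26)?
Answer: -3951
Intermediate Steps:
35*3 + 156*(-26) = 105 - 4056 = -3951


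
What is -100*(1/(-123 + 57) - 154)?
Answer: 508250/33 ≈ 15402.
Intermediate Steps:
-100*(1/(-123 + 57) - 154) = -100*(1/(-66) - 154) = -100*(-1/66 - 154) = -100*(-10165/66) = 508250/33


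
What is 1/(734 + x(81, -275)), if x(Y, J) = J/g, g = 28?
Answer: 28/20277 ≈ 0.0013809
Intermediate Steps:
x(Y, J) = J/28
1/(734 + x(81, -275)) = 1/(734 + (1/28)*(-275)) = 1/(734 - 275/28) = 1/(20277/28) = 28/20277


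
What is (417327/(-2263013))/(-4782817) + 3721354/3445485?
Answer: 40278363178366517429/37292472363922441185 ≈ 1.0801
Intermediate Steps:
(417327/(-2263013))/(-4782817) + 3721354/3445485 = (417327*(-1/2263013))*(-1/4782817) + 3721354*(1/3445485) = -417327/2263013*(-1/4782817) + 3721354/3445485 = 417327/10823577047621 + 3721354/3445485 = 40278363178366517429/37292472363922441185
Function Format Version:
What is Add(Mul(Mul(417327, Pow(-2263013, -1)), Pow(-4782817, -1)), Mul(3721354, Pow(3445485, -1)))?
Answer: Rational(40278363178366517429, 37292472363922441185) ≈ 1.0801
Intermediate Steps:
Add(Mul(Mul(417327, Pow(-2263013, -1)), Pow(-4782817, -1)), Mul(3721354, Pow(3445485, -1))) = Add(Mul(Mul(417327, Rational(-1, 2263013)), Rational(-1, 4782817)), Mul(3721354, Rational(1, 3445485))) = Add(Mul(Rational(-417327, 2263013), Rational(-1, 4782817)), Rational(3721354, 3445485)) = Add(Rational(417327, 10823577047621), Rational(3721354, 3445485)) = Rational(40278363178366517429, 37292472363922441185)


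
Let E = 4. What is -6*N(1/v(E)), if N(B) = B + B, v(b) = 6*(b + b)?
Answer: -1/4 ≈ -0.25000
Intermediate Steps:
v(b) = 12*b (v(b) = 6*(2*b) = 12*b)
N(B) = 2*B
-6*N(1/v(E)) = -12/(12*4) = -12/48 = -6*1/24 = -1/4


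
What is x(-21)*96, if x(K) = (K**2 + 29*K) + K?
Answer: -18144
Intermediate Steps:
x(K) = K**2 + 30*K
x(-21)*96 = -21*(30 - 21)*96 = -21*9*96 = -189*96 = -18144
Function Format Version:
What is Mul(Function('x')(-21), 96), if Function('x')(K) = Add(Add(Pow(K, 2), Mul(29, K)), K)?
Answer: -18144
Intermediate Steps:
Function('x')(K) = Add(Pow(K, 2), Mul(30, K))
Mul(Function('x')(-21), 96) = Mul(Mul(-21, Add(30, -21)), 96) = Mul(Mul(-21, 9), 96) = Mul(-189, 96) = -18144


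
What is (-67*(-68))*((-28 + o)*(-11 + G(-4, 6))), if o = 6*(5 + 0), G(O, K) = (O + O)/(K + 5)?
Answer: -1175448/11 ≈ -1.0686e+5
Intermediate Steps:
G(O, K) = 2*O/(5 + K) (G(O, K) = (2*O)/(5 + K) = 2*O/(5 + K))
o = 30 (o = 6*5 = 30)
(-67*(-68))*((-28 + o)*(-11 + G(-4, 6))) = (-67*(-68))*((-28 + 30)*(-11 + 2*(-4)/(5 + 6))) = 4556*(2*(-11 + 2*(-4)/11)) = 4556*(2*(-11 + 2*(-4)*(1/11))) = 4556*(2*(-11 - 8/11)) = 4556*(2*(-129/11)) = 4556*(-258/11) = -1175448/11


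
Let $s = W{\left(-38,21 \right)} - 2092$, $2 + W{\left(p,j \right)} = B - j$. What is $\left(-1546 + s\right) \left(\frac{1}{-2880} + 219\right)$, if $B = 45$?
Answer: $- \frac{71271247}{90} \approx -7.919 \cdot 10^{5}$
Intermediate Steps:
$W{\left(p,j \right)} = 43 - j$ ($W{\left(p,j \right)} = -2 - \left(-45 + j\right) = 43 - j$)
$s = -2070$ ($s = \left(43 - 21\right) - 2092 = 22 - 2092 = -2070$)
$\left(-1546 + s\right) \left(\frac{1}{-2880} + 219\right) = \left(-1546 - 2070\right) \left(\frac{1}{-2880} + 219\right) = - 3616 \left(- \frac{1}{2880} + 219\right) = \left(-3616\right) \frac{630719}{2880} = - \frac{71271247}{90}$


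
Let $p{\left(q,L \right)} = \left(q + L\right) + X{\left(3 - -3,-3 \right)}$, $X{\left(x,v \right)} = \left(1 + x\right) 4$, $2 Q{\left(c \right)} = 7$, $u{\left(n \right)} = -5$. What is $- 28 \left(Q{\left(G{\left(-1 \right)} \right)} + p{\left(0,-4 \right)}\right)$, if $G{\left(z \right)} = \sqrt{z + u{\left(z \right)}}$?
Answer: $-770$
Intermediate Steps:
$G{\left(z \right)} = \sqrt{-5 + z}$ ($G{\left(z \right)} = \sqrt{z - 5} = \sqrt{-5 + z}$)
$Q{\left(c \right)} = \frac{7}{2}$ ($Q{\left(c \right)} = \frac{1}{2} \cdot 7 = \frac{7}{2}$)
$X{\left(x,v \right)} = 4 + 4 x$
$p{\left(q,L \right)} = 28 + L + q$ ($p{\left(q,L \right)} = \left(q + L\right) + \left(4 + 4 \left(3 - -3\right)\right) = \left(L + q\right) + \left(4 + 4 \left(3 + 3\right)\right) = \left(L + q\right) + \left(4 + 4 \cdot 6\right) = \left(L + q\right) + \left(4 + 24\right) = \left(L + q\right) + 28 = 28 + L + q$)
$- 28 \left(Q{\left(G{\left(-1 \right)} \right)} + p{\left(0,-4 \right)}\right) = - 28 \left(\frac{7}{2} + \left(28 - 4 + 0\right)\right) = - 28 \left(\frac{7}{2} + 24\right) = \left(-28\right) \frac{55}{2} = -770$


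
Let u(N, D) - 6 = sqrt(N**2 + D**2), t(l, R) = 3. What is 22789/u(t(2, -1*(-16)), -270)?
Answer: -45578/24291 + 22789*sqrt(8101)/24291 ≈ 82.564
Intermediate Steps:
u(N, D) = 6 + sqrt(D**2 + N**2) (u(N, D) = 6 + sqrt(N**2 + D**2) = 6 + sqrt(D**2 + N**2))
22789/u(t(2, -1*(-16)), -270) = 22789/(6 + sqrt((-270)**2 + 3**2)) = 22789/(6 + sqrt(72900 + 9)) = 22789/(6 + sqrt(72909)) = 22789/(6 + 3*sqrt(8101))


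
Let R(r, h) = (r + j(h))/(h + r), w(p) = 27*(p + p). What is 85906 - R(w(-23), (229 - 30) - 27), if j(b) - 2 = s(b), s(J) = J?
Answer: 45959176/535 ≈ 85905.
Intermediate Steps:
w(p) = 54*p (w(p) = 27*(2*p) = 54*p)
j(b) = 2 + b
R(r, h) = (2 + h + r)/(h + r) (R(r, h) = (r + (2 + h))/(h + r) = (2 + h + r)/(h + r))
85906 - R(w(-23), (229 - 30) - 27) = 85906 - (2 + ((229 - 30) - 27) + 54*(-23))/(((229 - 30) - 27) + 54*(-23)) = 85906 - (2 + (199 - 27) - 1242)/((199 - 27) - 1242) = 85906 - (2 + 172 - 1242)/(172 - 1242) = 85906 - (-1068)/(-1070) = 85906 - (-1)*(-1068)/1070 = 85906 - 1*534/535 = 85906 - 534/535 = 45959176/535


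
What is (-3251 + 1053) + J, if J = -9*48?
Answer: -2630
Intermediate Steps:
J = -432
(-3251 + 1053) + J = (-3251 + 1053) - 432 = -2198 - 432 = -2630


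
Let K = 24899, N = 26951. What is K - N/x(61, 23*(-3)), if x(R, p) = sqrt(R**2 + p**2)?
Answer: 24899 - 26951*sqrt(8482)/8482 ≈ 24606.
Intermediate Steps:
K - N/x(61, 23*(-3)) = 24899 - 26951/(sqrt(61**2 + (23*(-3))**2)) = 24899 - 26951/(sqrt(3721 + (-69)**2)) = 24899 - 26951/(sqrt(3721 + 4761)) = 24899 - 26951/(sqrt(8482)) = 24899 - 26951*sqrt(8482)/8482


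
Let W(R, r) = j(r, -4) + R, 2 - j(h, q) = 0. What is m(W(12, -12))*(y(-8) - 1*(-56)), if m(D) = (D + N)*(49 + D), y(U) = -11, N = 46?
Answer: 170100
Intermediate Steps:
j(h, q) = 2 (j(h, q) = 2 - 1*0 = 2 + 0 = 2)
W(R, r) = 2 + R
m(D) = (46 + D)*(49 + D) (m(D) = (D + 46)*(49 + D) = (46 + D)*(49 + D))
m(W(12, -12))*(y(-8) - 1*(-56)) = (2254 + (2 + 12)² + 95*(2 + 12))*(-11 - 1*(-56)) = (2254 + 14² + 95*14)*(-11 + 56) = (2254 + 196 + 1330)*45 = 3780*45 = 170100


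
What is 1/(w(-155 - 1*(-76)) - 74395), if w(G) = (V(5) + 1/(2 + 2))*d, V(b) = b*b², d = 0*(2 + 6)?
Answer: -1/74395 ≈ -1.3442e-5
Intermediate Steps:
d = 0 (d = 0*8 = 0)
V(b) = b³
w(G) = 0 (w(G) = (5³ + 1/(2 + 2))*0 = (125 + 1/4)*0 = (125 + ¼)*0 = (501/4)*0 = 0)
1/(w(-155 - 1*(-76)) - 74395) = 1/(0 - 74395) = 1/(-74395) = -1/74395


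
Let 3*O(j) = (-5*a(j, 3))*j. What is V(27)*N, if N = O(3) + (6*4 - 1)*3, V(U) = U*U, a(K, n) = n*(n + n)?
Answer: -15309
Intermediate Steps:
a(K, n) = 2*n**2 (a(K, n) = n*(2*n) = 2*n**2)
O(j) = -30*j (O(j) = ((-10*3**2)*j)/3 = ((-10*9)*j)/3 = ((-5*18)*j)/3 = (-90*j)/3 = -30*j)
V(U) = U**2
N = -21 (N = -30*3 + (6*4 - 1)*3 = -90 + (24 - 1)*3 = -90 + 23*3 = -90 + 69 = -21)
V(27)*N = 27**2*(-21) = 729*(-21) = -15309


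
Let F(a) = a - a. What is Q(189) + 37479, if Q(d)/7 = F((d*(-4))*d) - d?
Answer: 36156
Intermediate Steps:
F(a) = 0
Q(d) = -7*d (Q(d) = 7*(0 - d) = 7*(-d) = -7*d)
Q(189) + 37479 = -7*189 + 37479 = -1323 + 37479 = 36156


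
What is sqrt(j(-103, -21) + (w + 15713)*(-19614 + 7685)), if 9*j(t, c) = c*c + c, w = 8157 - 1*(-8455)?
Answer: I*sqrt(3470443905)/3 ≈ 19637.0*I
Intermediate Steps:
w = 16612 (w = 8157 + 8455 = 16612)
j(t, c) = c/9 + c**2/9 (j(t, c) = (c*c + c)/9 = (c**2 + c)/9 = (c + c**2)/9 = c/9 + c**2/9)
sqrt(j(-103, -21) + (w + 15713)*(-19614 + 7685)) = sqrt((1/9)*(-21)*(1 - 21) + (16612 + 15713)*(-19614 + 7685)) = sqrt((1/9)*(-21)*(-20) + 32325*(-11929)) = sqrt(140/3 - 385604925) = sqrt(-1156814635/3) = I*sqrt(3470443905)/3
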